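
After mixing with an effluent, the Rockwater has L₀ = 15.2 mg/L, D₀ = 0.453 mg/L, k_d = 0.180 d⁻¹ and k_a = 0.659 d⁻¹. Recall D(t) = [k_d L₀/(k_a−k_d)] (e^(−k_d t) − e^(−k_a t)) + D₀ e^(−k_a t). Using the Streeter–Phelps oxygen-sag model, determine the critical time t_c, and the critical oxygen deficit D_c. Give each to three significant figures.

t_c ≈ 2.54 d; D_c ≈ 2.63 mg/L

At the critical point dD/dt = 0, so k_d L₀ e^(−k_d t) = k_a D. Substituting D(t) from the Streeter–Phelps equation and solving for t gives
t_c = ln[(k_a/k_d)(1 − D₀(k_a−k_d)/(k_d L₀))] / (k_a−k_d).
Here k_a−k_d = 0.4790 d⁻¹ and 1 − D₀(k_a−k_d)/(k_d L₀) = 1 − 0.453×0.4790/(0.180×15.2) = 0.9207, so
t_c = ln(3.661 × 0.9207) / 0.4790 = 1.215 / 0.4790 = 2.537 d.
D_c = (k_d/k_a) L₀ e^(−k_d t_c) = (0.180/0.659) × 15.2 × e^(−0.180×2.537) = 0.2731 × 15.2 × 0.6334 = 2.630 mg/L.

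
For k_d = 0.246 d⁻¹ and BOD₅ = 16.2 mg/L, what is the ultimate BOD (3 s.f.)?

BOD₅ = L₀(1 − e^(−5k_d)) ⇒ L₀ = BOD₅ / (1 − e^(−5×0.246))
= 16.2 / (1 − 0.2923) = 16.2 / 0.7077 = 22.89 mg/L.

L₀ ≈ 22.9 mg/L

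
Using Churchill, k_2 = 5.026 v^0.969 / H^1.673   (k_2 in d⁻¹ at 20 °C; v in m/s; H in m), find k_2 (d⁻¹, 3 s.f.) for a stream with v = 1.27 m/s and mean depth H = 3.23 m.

k_2 ≈ 0.891 d⁻¹

k_2 = 5.026 × 1.27^0.969 / 3.23^1.673 = 5.026 × 1.261 / 7.110 = 0.8911 d⁻¹.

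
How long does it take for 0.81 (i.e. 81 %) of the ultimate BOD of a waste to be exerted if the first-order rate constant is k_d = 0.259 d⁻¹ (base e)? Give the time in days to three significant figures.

t ≈ 6.41 d

y/L₀ = 1 − e^(−k_d t) = 0.81 ⇒ e^(−k_d t) = 0.190
t = −ln(0.190) / 0.259 = 1.661 / 0.259 = 6.412 d.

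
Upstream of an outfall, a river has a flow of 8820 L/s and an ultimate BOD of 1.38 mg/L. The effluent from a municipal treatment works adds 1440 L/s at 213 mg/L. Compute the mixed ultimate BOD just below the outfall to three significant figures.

31.1 mg/L

Flow-weighted mixing: C = (Q_r C_r + Q_w C_w)/(Q_r + Q_w)
= (8820×1.38 + 1440×213)/(8820 + 1440) = 318900/10260 = 31.08 mg/L.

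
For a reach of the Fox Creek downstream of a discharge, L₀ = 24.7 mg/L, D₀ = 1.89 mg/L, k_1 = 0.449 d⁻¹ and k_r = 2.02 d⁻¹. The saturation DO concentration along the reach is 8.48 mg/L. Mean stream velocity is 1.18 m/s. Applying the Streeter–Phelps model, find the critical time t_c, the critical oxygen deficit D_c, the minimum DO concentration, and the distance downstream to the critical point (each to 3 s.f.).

t_c = [1/(k_r−k_1)] ln[(k_r/k_1)(1 − D₀(k_r−k_1)/(k_1 L₀))]
= [1/(2.02−0.449)] ln[(2.02/0.449)(1 − 1.89×1.571/(0.449×24.7))]
= (1/1.571) ln[4.499 × 0.7323] = 0.6365 × ln(3.294) = 0.6365 × 1.192 = 0.7589 d.
D_c = (k_1/k_r) L₀ e^(−k_1 t_c) = (0.449/2.02) × 24.7 × e^(−0.449×0.7589) = 0.2223 × 24.7 × 0.7112 = 3.905 mg/L.
Minimum DO = C_s − D_c = 8.48 − 3.905 = 4.575 mg/L.
x_c = v t_c = 1.18 m/s × 0.7589 d × 86400 s/d = 77370 m ≈ 77.4 km.

t_c ≈ 0.759 d; D_c ≈ 3.90 mg/L; min DO ≈ 4.58 mg/L; x_c ≈ 77.4 km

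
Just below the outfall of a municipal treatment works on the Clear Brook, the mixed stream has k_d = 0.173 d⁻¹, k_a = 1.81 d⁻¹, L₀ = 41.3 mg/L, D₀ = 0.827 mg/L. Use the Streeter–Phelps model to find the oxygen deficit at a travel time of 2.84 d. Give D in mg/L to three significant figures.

D ≈ 2.65 mg/L

k_d L₀/(k_a−k_d) = 0.173×41.3/(1.81−0.173) = 7.145/1.637 = 4.365 mg/L.
e^(−k_d t) = e^(−0.173×2.840) = 0.6118; e^(−k_a t) = e^(−1.81×2.840) = 0.005855.
D = 4.365 × (0.6118 − 0.005855) + 0.827 × 0.005855 = 2.645 + 0.004842 = 2.650 mg/L.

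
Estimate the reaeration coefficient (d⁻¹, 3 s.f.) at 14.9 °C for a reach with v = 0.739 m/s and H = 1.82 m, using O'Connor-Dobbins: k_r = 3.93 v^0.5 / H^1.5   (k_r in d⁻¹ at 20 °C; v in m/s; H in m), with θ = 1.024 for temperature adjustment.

k_r(20) = 3.93 × 0.739^0.5 / 1.82^1.5 = 3.93 × 0.8597 / 2.455 = 1.376 d⁻¹.
k_r(14.9) = 1.376 × 1.024^(14.9−20) = 1.376 × 0.8861 = 1.219 d⁻¹.

k_r ≈ 1.22 d⁻¹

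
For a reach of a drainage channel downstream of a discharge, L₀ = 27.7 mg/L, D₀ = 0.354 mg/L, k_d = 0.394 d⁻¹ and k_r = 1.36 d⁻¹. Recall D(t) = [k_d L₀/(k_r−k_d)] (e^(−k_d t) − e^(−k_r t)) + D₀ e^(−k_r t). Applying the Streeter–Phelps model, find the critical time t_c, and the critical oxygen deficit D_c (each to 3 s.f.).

t_c ≈ 1.25 d; D_c ≈ 4.90 mg/L

With k_r/k_d = 3.452 and 1 − D₀(k_r−k_d)/(k_d L₀) = 0.9687,
t_c = ln(3.452 × 0.9687) / (1.36 − 0.394) = ln(3.344) / 0.9660 = 1.207/0.9660 = 1.250 d.
D_c = (k_d/k_r) L₀ e^(−k_d t_c) = (0.394/1.36) × 27.7 × e^(−0.394×1.250) = 0.2897 × 27.7 × 0.6112 = 4.905 mg/L.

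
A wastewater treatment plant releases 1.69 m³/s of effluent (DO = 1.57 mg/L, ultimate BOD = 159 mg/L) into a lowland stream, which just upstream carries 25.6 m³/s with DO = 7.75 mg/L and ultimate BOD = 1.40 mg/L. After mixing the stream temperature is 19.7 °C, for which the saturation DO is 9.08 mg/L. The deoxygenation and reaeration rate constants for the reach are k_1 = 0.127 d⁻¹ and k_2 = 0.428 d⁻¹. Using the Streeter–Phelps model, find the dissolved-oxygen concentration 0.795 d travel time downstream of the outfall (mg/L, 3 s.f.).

Mixed DO = (25.6×7.75 + 1.69×1.57)/(25.6+1.69) = 201.1/27.29 = 7.367 mg/L.
Mixed L₀ = (25.6×1.40 + 1.69×159)/(27.29) = 304.5/27.29 = 11.16 mg/L.
Initial deficit D₀ = C_s − DO₀ = 9.08 − 7.367 = 1.713 mg/L.
D(0.795) = [0.127×11.16/(0.428−0.127)](e^(−0.127×0.795) − e^(−0.428×0.795)) + 1.713 e^(−0.428×0.795)
= 4.709 × (0.9040 − 0.7116) + 1.713 × 0.7116 = 2.125 mg/L.
DO = 9.08 − 2.125 = 6.955 mg/L.

DO ≈ 6.96 mg/L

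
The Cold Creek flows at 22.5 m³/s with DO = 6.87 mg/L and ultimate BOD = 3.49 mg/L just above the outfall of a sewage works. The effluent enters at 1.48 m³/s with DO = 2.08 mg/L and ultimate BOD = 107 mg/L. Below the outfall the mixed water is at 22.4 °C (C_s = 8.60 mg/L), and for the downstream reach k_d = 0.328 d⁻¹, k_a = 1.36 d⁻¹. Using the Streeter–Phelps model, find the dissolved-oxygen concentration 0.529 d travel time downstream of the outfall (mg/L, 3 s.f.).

Mixed DO = (22.5×6.87 + 1.48×2.08)/(22.5+1.48) = 157.7/23.98 = 6.574 mg/L.
Mixed L₀ = (22.5×3.49 + 1.48×107)/(23.98) = 236.9/23.98 = 9.878 mg/L.
Initial deficit D₀ = C_s − DO₀ = 8.60 − 6.574 = 2.026 mg/L.
D(0.529) = [0.328×9.878/(1.36−0.328)](e^(−0.328×0.529) − e^(−1.36×0.529)) + 2.026 e^(−1.36×0.529)
= 3.140 × (0.8407 − 0.4870) + 2.026 × 0.4870 = 2.097 mg/L.
DO = 8.60 − 2.097 = 6.503 mg/L.

DO ≈ 6.50 mg/L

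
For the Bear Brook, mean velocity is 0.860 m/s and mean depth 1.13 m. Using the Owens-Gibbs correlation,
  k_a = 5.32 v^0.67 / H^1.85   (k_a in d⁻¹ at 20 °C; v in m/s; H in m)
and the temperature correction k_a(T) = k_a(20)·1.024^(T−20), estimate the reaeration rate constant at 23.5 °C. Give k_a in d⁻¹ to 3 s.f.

k_a ≈ 4.17 d⁻¹

k_a(20) = 5.32 × 0.860^0.67 / 1.13^1.85 = 5.32 × 0.9039 / 1.254 = 3.836 d⁻¹.
k_a(23.5) = 3.836 × 1.024^(23.5−20) = 3.836 × 1.087 = 4.168 d⁻¹.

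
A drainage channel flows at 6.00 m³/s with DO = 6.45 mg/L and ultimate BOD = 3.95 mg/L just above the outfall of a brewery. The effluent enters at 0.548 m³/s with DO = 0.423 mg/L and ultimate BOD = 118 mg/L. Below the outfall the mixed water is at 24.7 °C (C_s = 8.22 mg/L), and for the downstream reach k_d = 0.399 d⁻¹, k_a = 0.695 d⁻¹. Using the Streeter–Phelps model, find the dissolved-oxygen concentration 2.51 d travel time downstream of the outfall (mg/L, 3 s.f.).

Mixed DO = (6.00×6.45 + 0.548×0.423)/(6.00+0.548) = 38.93/6.548 = 5.946 mg/L.
Mixed L₀ = (6.00×3.95 + 0.548×118)/(6.548) = 88.36/6.548 = 13.49 mg/L.
Initial deficit D₀ = C_s − DO₀ = 8.22 − 5.946 = 2.274 mg/L.
D(2.51) = [0.399×13.49/(0.695−0.399)](e^(−0.399×2.51) − e^(−0.695×2.51)) + 2.274 e^(−0.695×2.51)
= 18.19 × (0.3673 − 0.1747) + 2.274 × 0.1747 = 3.901 mg/L.
DO = 8.22 − 3.901 = 4.319 mg/L.

DO ≈ 4.32 mg/L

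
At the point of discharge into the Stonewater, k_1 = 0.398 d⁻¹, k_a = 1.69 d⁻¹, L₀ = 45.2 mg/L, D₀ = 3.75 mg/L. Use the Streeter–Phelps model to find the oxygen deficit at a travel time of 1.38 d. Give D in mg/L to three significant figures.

k_1 L₀/(k_a−k_1) = 0.398×45.2/(1.69−0.398) = 17.99/1.292 = 13.92 mg/L.
e^(−k_1 t) = e^(−0.398×1.380) = 0.5774; e^(−k_a t) = e^(−1.69×1.380) = 0.09708.
D = 13.92 × (0.5774 − 0.09708) + 3.75 × 0.09708 = 6.688 + 0.3641 = 7.052 mg/L.

D ≈ 7.05 mg/L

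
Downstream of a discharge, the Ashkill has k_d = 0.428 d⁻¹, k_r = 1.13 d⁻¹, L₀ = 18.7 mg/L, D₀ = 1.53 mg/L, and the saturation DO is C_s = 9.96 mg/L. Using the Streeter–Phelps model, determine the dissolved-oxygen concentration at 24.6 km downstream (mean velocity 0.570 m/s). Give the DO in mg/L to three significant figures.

Travel time t = x/v = 24.6 km / (0.570 m/s) = 24600 m / 0.570 m/s = 43160 s = 0.4995 d.
k_d L₀/(k_r−k_d) = 0.428×18.7/(1.13−0.428) = 8.004/0.7020 = 11.40 mg/L.
e^(−k_d t) = e^(−0.428×0.4995) = 0.8075; e^(−k_r t) = e^(−1.13×0.4995) = 0.5687.
D = 11.40 × (0.8075 − 0.5687) + 1.53 × 0.5687 = 2.723 + 0.8701 = 3.593 mg/L.
DO = C_s − D = 9.96 − 3.593 = 6.367 mg/L.

DO ≈ 6.37 mg/L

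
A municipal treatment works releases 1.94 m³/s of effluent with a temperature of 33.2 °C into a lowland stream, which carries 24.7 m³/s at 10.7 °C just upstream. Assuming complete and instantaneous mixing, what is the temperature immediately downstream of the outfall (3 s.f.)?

Flow-weighted mixing: C = (Q_r C_r + Q_w C_w)/(Q_r + Q_w)
= (24.7×10.7 + 1.94×33.2)/(24.7 + 1.94) = 328.7/26.64 = 12.34 °C.

12.3 °C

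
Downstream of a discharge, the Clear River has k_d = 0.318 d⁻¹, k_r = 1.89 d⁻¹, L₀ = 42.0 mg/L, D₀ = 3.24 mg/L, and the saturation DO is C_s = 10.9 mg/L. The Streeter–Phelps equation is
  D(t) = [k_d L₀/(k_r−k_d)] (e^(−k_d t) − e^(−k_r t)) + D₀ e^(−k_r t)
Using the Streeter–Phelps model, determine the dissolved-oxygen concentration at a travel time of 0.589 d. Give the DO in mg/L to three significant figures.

DO ≈ 5.58 mg/L

k_d L₀/(k_r−k_d) = 0.318×42.0/(1.89−0.318) = 13.36/1.572 = 8.496 mg/L.
e^(−k_d t) = e^(−0.318×0.5890) = 0.8292; e^(−k_r t) = e^(−1.89×0.5890) = 0.3285.
D = 8.496 × (0.8292 − 0.3285) + 3.24 × 0.3285 = 4.254 + 1.064 = 5.318 mg/L.
DO = C_s − D = 10.9 − 5.318 = 5.582 mg/L.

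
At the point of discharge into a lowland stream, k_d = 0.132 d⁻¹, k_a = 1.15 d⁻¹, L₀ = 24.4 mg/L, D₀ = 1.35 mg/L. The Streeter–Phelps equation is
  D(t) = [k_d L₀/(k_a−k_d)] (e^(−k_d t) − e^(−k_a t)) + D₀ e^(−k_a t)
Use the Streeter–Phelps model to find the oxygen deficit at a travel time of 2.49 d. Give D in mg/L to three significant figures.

k_d L₀/(k_a−k_d) = 0.132×24.4/(1.15−0.132) = 3.221/1.018 = 3.164 mg/L.
e^(−k_d t) = e^(−0.132×2.490) = 0.7199; e^(−k_a t) = e^(−1.15×2.490) = 0.05707.
D = 3.164 × (0.7199 − 0.05707) + 1.35 × 0.05707 = 2.097 + 0.07704 = 2.174 mg/L.

D ≈ 2.17 mg/L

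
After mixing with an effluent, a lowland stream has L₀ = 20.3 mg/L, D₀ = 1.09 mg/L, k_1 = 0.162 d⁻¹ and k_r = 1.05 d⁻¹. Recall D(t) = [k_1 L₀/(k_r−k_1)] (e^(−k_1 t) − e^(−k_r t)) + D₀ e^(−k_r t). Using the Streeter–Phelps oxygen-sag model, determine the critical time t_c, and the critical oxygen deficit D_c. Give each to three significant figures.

With k_r/k_1 = 6.481 and 1 − D₀(k_r−k_1)/(k_1 L₀) = 0.7057,
t_c = ln(6.481 × 0.7057) / (1.05 − 0.162) = ln(4.574) / 0.8880 = 1.520/0.8880 = 1.712 d.
D_c = (k_1/k_r) L₀ e^(−k_1 t_c) = (0.162/1.05) × 20.3 × e^(−0.162×1.712) = 0.1543 × 20.3 × 0.7578 = 2.373 mg/L.

t_c ≈ 1.71 d; D_c ≈ 2.37 mg/L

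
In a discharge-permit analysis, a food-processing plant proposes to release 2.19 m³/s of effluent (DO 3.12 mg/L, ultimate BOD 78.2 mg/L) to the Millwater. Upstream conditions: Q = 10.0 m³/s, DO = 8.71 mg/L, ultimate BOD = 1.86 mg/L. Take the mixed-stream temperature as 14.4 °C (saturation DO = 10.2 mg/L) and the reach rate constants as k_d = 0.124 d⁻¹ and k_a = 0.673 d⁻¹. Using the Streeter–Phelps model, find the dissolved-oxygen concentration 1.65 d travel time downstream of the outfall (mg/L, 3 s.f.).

DO ≈ 7.67 mg/L

Mixed DO = (10.0×8.71 + 2.19×3.12)/(10.0+2.19) = 93.93/12.19 = 7.706 mg/L.
Mixed L₀ = (10.0×1.86 + 2.19×78.2)/(12.19) = 189.9/12.19 = 15.57 mg/L.
Initial deficit D₀ = C_s − DO₀ = 10.2 − 7.706 = 2.494 mg/L.
D(1.65) = [0.124×15.57/(0.673−0.124)](e^(−0.124×1.65) − e^(−0.673×1.65)) + 2.494 e^(−0.673×1.65)
= 3.518 × (0.8150 − 0.3294) + 2.494 × 0.3294 = 2.530 mg/L.
DO = 10.2 − 2.530 = 7.670 mg/L.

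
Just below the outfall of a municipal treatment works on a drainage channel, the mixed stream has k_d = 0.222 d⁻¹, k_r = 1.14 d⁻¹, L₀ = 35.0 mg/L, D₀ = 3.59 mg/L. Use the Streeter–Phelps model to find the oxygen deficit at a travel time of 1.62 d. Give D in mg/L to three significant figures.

k_d L₀/(k_r−k_d) = 0.222×35.0/(1.14−0.222) = 7.770/0.9180 = 8.464 mg/L.
e^(−k_d t) = e^(−0.222×1.620) = 0.6979; e^(−k_r t) = e^(−1.14×1.620) = 0.1577.
D = 8.464 × (0.6979 − 0.1577) + 3.59 × 0.1577 = 4.572 + 0.5663 = 5.138 mg/L.

D ≈ 5.14 mg/L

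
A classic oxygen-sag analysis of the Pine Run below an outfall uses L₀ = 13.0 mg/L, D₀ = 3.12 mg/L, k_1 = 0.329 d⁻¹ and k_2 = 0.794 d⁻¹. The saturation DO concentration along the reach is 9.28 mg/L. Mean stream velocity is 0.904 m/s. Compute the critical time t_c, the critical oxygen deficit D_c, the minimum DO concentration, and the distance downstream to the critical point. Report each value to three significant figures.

t_c ≈ 1.00 d; D_c ≈ 3.87 mg/L; min DO ≈ 5.41 mg/L; x_c ≈ 78.4 km

At the critical point dD/dt = 0, so k_1 L₀ e^(−k_1 t) = k_2 D. Substituting D(t) from the Streeter–Phelps equation and solving for t gives
t_c = ln[(k_2/k_1)(1 − D₀(k_2−k_1)/(k_1 L₀))] / (k_2−k_1).
Here k_2−k_1 = 0.4650 d⁻¹ and 1 − D₀(k_2−k_1)/(k_1 L₀) = 1 − 3.12×0.4650/(0.329×13.0) = 0.6608, so
t_c = ln(2.413 × 0.6608) / 0.4650 = 0.4667 / 0.4650 = 1.004 d.
L(t_c) = L₀ e^(−k_1 t_c) = 13.0 × 0.7188 = 9.344 mg/L, and at the critical point k_2 D_c = k_1 L, so D_c = (0.329/0.794) × 9.344 = 3.872 mg/L.
Minimum DO = C_s − D_c = 9.28 − 3.872 = 5.408 mg/L.
x_c = v t_c = 0.904 m/s × 1.004 d × 86400 s/d = 78390 m ≈ 78.4 km.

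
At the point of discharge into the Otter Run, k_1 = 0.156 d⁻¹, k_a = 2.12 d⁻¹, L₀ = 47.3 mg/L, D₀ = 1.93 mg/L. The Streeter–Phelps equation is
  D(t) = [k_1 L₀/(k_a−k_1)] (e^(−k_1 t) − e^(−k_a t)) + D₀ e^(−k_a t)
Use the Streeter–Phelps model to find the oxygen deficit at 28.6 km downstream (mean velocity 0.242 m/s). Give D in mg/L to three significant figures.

D ≈ 2.93 mg/L

Travel time t = x/v = 28.6 km / (0.242 m/s) = 28600 m / 0.242 m/s = 118200 s = 1.368 d.
k_1 L₀/(k_a−k_1) = 0.156×47.3/(2.12−0.156) = 7.379/1.964 = 3.757 mg/L.
e^(−k_1 t) = e^(−0.156×1.368) = 0.8078; e^(−k_a t) = e^(−2.12×1.368) = 0.05503.
D = 3.757 × (0.8078 − 0.05503) + 1.93 × 0.05503 = 2.828 + 0.1062 = 2.935 mg/L.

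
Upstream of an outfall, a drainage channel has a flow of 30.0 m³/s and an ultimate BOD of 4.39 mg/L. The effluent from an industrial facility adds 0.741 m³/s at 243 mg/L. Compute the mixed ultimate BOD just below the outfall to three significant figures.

Flow-weighted mixing: C = (Q_r C_r + Q_w C_w)/(Q_r + Q_w)
= (30.0×4.39 + 0.741×243)/(30.0 + 0.741) = 311.8/30.74 = 10.14 mg/L.

10.1 mg/L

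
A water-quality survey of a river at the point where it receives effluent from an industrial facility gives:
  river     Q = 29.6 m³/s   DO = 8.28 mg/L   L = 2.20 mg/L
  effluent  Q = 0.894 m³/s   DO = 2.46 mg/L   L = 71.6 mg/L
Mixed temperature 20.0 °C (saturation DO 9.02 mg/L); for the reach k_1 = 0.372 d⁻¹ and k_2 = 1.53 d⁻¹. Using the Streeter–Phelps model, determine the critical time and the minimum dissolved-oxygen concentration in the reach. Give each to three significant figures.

Mixed DO = (29.6×8.28 + 0.894×2.46)/(29.6+0.894) = 247.3/30.49 = 8.109 mg/L.
Mixed L₀ = (29.6×2.20 + 0.894×71.6)/(30.49) = 129.1/30.49 = 4.235 mg/L.
Initial deficit D₀ = C_s − DO₀ = 9.02 − 8.109 = 0.9106 mg/L.
t_c = (1/1.158) ln[(1.53/0.372)(1 − 0.9106×1.158/(0.372×4.235))] = 0.8636 × ln(1.360) = 0.2653 d.
D_c = (0.372/1.53) × 4.235 × e^(−0.372×0.2653) = 0.2431 × 4.235 × 0.9060 = 0.9328 mg/L.
Minimum DO = 9.02 − 0.9328 = 8.087 mg/L.

t_c ≈ 0.265 d; minimum DO ≈ 8.09 mg/L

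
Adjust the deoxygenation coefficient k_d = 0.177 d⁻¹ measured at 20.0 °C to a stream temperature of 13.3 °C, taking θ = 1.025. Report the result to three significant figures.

k_d ≈ 0.150 d⁻¹

k_d(T₂) = k_d(T₁) · θ^(T₂−T₁) = 0.177 × 1.025^(13.3−20.0)
= 0.177 × 1.025^-6.70 = 0.177 × 0.8475 = 0.1500 d⁻¹.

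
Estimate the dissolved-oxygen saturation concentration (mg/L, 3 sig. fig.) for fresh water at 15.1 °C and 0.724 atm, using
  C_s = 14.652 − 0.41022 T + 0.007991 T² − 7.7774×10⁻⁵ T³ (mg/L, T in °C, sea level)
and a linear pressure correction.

At sea level: C_s = 14.652 − 0.41022×15.1 + 0.007991×15.1² − 7.7774×10⁻⁵×15.1³ = 10.01 mg/L.
Pressure correction: C_s' = 10.01 × 0.724 = 7.249 mg/L.

C_s ≈ 7.25 mg/L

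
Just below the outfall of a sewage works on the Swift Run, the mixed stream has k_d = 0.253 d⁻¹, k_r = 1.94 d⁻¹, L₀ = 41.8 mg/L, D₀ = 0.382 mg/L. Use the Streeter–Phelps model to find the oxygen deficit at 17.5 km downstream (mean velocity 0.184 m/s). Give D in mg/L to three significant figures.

Travel time t = x/v = 17.5 km / (0.184 m/s) = 17500 m / 0.184 m/s = 95110 s = 1.101 d.
k_d L₀/(k_r−k_d) = 0.253×41.8/(1.94−0.253) = 10.58/1.687 = 6.269 mg/L.
e^(−k_d t) = e^(−0.253×1.101) = 0.7569; e^(−k_r t) = e^(−1.94×1.101) = 0.1182.
D = 6.269 × (0.7569 − 0.1182) + 0.382 × 0.1182 = 4.004 + 0.04514 = 4.049 mg/L.

D ≈ 4.05 mg/L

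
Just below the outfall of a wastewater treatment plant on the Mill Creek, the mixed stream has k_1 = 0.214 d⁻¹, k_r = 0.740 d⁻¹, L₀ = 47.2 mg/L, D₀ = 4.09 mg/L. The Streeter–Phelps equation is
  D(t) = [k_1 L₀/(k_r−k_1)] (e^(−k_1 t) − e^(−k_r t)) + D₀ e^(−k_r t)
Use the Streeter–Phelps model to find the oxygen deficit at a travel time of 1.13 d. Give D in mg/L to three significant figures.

k_1 L₀/(k_r−k_1) = 0.214×47.2/(0.740−0.214) = 10.10/0.5260 = 19.20 mg/L.
e^(−k_1 t) = e^(−0.214×1.130) = 0.7852; e^(−k_r t) = e^(−0.740×1.130) = 0.4334.
D = 19.20 × (0.7852 − 0.4334) + 4.09 × 0.4334 = 6.756 + 1.772 = 8.529 mg/L.

D ≈ 8.53 mg/L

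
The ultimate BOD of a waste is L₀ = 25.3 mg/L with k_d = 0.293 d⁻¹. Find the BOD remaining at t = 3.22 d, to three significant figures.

L ≈ 9.85 mg/L

L_t = L₀ e^(−k_d t) = 25.3 × e^(−0.293×3.22) = 25.3 × 0.3893 = 9.849 mg/L.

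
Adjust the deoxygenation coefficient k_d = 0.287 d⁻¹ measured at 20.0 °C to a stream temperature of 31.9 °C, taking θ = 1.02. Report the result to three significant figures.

k_d(T₂) = k_d(T₁) · θ^(T₂−T₁) = 0.287 × 1.02^(31.9−20.0)
= 0.287 × 1.02^11.9 = 0.287 × 1.266 = 0.3633 d⁻¹.

k_d ≈ 0.363 d⁻¹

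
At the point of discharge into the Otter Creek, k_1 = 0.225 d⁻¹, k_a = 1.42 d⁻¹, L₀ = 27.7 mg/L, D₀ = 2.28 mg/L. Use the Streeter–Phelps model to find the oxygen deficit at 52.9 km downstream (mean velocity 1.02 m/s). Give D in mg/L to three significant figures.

D ≈ 3.30 mg/L

Travel time t = x/v = 52.9 km / (1.02 m/s) = 52900 m / 1.02 m/s = 51860 s = 0.6003 d.
k_1 L₀/(k_a−k_1) = 0.225×27.7/(1.42−0.225) = 6.232/1.195 = 5.215 mg/L.
e^(−k_1 t) = e^(−0.225×0.6003) = 0.8737; e^(−k_a t) = e^(−1.42×0.6003) = 0.4264.
D = 5.215 × (0.8737 − 0.4264) + 2.28 × 0.4264 = 2.333 + 0.9722 = 3.305 mg/L.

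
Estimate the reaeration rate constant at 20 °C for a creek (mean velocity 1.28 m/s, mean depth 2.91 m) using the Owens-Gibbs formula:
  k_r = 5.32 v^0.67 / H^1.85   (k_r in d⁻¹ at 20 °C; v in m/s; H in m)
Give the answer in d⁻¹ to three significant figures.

k_r = 5.32 × 1.28^0.67 / 2.91^1.85 = 5.32 × 1.180 / 7.214 = 0.8700 d⁻¹.

k_r ≈ 0.870 d⁻¹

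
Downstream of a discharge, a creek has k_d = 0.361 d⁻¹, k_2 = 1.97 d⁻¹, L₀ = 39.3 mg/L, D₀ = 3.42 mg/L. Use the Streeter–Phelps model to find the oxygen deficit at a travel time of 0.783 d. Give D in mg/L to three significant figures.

k_d L₀/(k_2−k_d) = 0.361×39.3/(1.97−0.361) = 14.19/1.609 = 8.817 mg/L.
e^(−k_d t) = e^(−0.361×0.7830) = 0.7538; e^(−k_2 t) = e^(−1.97×0.7830) = 0.2138.
D = 8.817 × (0.7538 − 0.2138) + 3.42 × 0.2138 = 4.761 + 0.7313 = 5.492 mg/L.

D ≈ 5.49 mg/L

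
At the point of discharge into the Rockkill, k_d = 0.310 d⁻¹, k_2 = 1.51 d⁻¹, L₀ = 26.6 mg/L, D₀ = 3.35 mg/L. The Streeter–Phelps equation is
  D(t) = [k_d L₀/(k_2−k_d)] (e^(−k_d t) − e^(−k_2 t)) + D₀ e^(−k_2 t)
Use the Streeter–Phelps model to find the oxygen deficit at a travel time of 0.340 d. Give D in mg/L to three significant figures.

k_d L₀/(k_2−k_d) = 0.310×26.6/(1.51−0.310) = 8.246/1.200 = 6.872 mg/L.
e^(−k_d t) = e^(−0.310×0.3400) = 0.9000; e^(−k_2 t) = e^(−1.51×0.3400) = 0.5985.
D = 6.872 × (0.9000 − 0.5985) + 3.35 × 0.5985 = 2.072 + 2.005 = 4.077 mg/L.

D ≈ 4.08 mg/L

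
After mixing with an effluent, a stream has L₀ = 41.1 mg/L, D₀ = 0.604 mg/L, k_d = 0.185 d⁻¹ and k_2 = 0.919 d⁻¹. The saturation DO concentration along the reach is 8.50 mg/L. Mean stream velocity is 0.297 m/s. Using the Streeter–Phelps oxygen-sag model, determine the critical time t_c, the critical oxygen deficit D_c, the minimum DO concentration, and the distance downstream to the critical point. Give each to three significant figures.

At the critical point dD/dt = 0, so k_d L₀ e^(−k_d t) = k_2 D. Substituting D(t) from the Streeter–Phelps equation and solving for t gives
t_c = ln[(k_2/k_d)(1 − D₀(k_2−k_d)/(k_d L₀))] / (k_2−k_d).
Here k_2−k_d = 0.7340 d⁻¹ and 1 − D₀(k_2−k_d)/(k_d L₀) = 1 − 0.604×0.7340/(0.185×41.1) = 0.9417, so
t_c = ln(4.968 × 0.9417) / 0.7340 = 1.543 / 0.7340 = 2.102 d.
L(t_c) = L₀ e^(−k_d t_c) = 41.1 × 0.6778 = 27.86 mg/L, and at the critical point k_2 D_c = k_d L, so D_c = (0.185/0.919) × 27.86 = 5.608 mg/L.
Minimum DO = C_s − D_c = 8.50 − 5.608 = 2.892 mg/L.
x_c = v t_c = 0.297 m/s × 2.102 d × 86400 s/d = 53940 m ≈ 53.9 km.

t_c ≈ 2.10 d; D_c ≈ 5.61 mg/L; min DO ≈ 2.89 mg/L; x_c ≈ 53.9 km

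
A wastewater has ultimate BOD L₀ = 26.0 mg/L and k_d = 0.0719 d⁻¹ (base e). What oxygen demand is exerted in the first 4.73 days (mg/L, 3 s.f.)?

y ≈ 7.50 mg/L

y_t = L₀(1 − e^(−k_d t)) = 26.0 × (1 − e^(−0.0719×4.73))
= 26.0 × (1 − 0.7117) = 26.0 × 0.2883 = 7.496 mg/L.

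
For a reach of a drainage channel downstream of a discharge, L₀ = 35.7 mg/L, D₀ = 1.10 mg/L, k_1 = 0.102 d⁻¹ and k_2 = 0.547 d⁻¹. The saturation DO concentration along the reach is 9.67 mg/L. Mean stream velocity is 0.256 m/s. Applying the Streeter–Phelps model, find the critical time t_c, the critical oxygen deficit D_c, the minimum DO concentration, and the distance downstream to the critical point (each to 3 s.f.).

With k_2/k_1 = 5.363 and 1 − D₀(k_2−k_1)/(k_1 L₀) = 0.8656,
t_c = ln(5.363 × 0.8656) / (0.547 − 0.102) = ln(4.642) / 0.4450 = 1.535/0.4450 = 3.450 d.
L(t_c) = L₀ e^(−k_1 t_c) = 35.7 × 0.7034 = 25.11 mg/L, and at the critical point k_2 D_c = k_1 L, so D_c = (0.102/0.547) × 25.11 = 4.682 mg/L.
Minimum DO = C_s − D_c = 9.67 − 4.682 = 4.988 mg/L.
x_c = v t_c = 0.256 m/s × 3.450 d × 86400 s/d = 76300 m ≈ 76.3 km.

t_c ≈ 3.45 d; D_c ≈ 4.68 mg/L; min DO ≈ 4.99 mg/L; x_c ≈ 76.3 km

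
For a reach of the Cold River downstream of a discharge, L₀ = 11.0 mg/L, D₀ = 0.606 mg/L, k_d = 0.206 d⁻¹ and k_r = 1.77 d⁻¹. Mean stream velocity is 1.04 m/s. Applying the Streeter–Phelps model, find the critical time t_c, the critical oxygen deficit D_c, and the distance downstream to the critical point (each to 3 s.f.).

With k_r/k_d = 8.592 and 1 − D₀(k_r−k_d)/(k_d L₀) = 0.5817,
t_c = ln(8.592 × 0.5817) / (1.77 − 0.206) = ln(4.998) / 1.564 = 1.609/1.564 = 1.029 d.
L(t_c) = L₀ e^(−k_d t_c) = 11.0 × 0.8090 = 8.899 mg/L, and at the critical point k_r D_c = k_d L, so D_c = (0.206/1.77) × 8.899 = 1.036 mg/L.
x_c = v t_c = 1.04 m/s × 1.029 d × 86400 s/d = 92450 m ≈ 92.4 km.

t_c ≈ 1.03 d; D_c ≈ 1.04 mg/L; x_c ≈ 92.4 km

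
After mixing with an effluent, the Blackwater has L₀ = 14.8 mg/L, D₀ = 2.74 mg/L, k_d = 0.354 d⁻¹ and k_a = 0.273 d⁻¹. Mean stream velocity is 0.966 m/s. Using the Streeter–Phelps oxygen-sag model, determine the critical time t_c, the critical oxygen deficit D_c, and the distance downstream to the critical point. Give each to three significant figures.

t_c ≈ 2.70 d; D_c ≈ 7.39 mg/L; x_c ≈ 225 km

At the critical point dD/dt = 0, so k_d L₀ e^(−k_d t) = k_a D. Substituting D(t) from the Streeter–Phelps equation and solving for t gives
t_c = ln[(k_a/k_d)(1 − D₀(k_a−k_d)/(k_d L₀))] / (k_a−k_d).
Here k_a−k_d = -0.08100 d⁻¹ and 1 − D₀(k_a−k_d)/(k_d L₀) = 1 − 2.74×-0.08100/(0.354×14.8) = 1.042, so
t_c = ln(0.7712 × 1.042) / -0.08100 = -0.2183 / -0.08100 = 2.696 d.
L(t_c) = L₀ e^(−k_d t_c) = 14.8 × 0.3851 = 5.700 mg/L, and at the critical point k_a D_c = k_d L, so D_c = (0.354/0.273) × 5.700 = 7.391 mg/L.
x_c = v t_c = 0.966 m/s × 2.696 d × 86400 s/d = 225000 m ≈ 225 km.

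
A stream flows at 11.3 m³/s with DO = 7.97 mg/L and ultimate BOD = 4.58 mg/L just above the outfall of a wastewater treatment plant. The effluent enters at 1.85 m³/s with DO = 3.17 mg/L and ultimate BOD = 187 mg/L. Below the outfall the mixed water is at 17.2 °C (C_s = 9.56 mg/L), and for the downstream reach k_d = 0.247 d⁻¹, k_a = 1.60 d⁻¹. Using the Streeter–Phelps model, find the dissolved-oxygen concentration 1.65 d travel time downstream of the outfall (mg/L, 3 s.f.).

DO ≈ 6.12 mg/L

Mixed DO = (11.3×7.97 + 1.85×3.17)/(11.3+1.85) = 95.93/13.15 = 7.295 mg/L.
Mixed L₀ = (11.3×4.58 + 1.85×187)/(13.15) = 397.7/13.15 = 30.24 mg/L.
Initial deficit D₀ = C_s − DO₀ = 9.56 − 7.295 = 2.265 mg/L.
D(1.65) = [0.247×30.24/(1.60−0.247)](e^(−0.247×1.65) − e^(−1.60×1.65)) + 2.265 e^(−1.60×1.65)
= 5.521 × (0.6653 − 0.07136) + 2.265 × 0.07136 = 3.441 mg/L.
DO = 9.56 − 3.441 = 6.119 mg/L.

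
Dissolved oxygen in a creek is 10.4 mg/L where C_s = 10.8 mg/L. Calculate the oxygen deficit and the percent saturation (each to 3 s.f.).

D = C_s − C = 10.8 − 10.4 = 0.400 mg/L.
% saturation = 10.4/10.8 × 100 = 96.3 %.

D ≈ 0.400 mg/L; 96.3 % saturation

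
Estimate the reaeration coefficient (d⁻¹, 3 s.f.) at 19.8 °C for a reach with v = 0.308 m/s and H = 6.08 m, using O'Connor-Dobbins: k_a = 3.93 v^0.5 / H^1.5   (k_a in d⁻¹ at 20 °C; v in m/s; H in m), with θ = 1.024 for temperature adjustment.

k_a(20) = 3.93 × 0.308^0.5 / 6.08^1.5 = 3.93 × 0.5550 / 14.99 = 0.1455 d⁻¹.
k_a(19.8) = 0.1455 × 1.024^(19.8−20) = 0.1455 × 0.9953 = 0.1448 d⁻¹.

k_a ≈ 0.145 d⁻¹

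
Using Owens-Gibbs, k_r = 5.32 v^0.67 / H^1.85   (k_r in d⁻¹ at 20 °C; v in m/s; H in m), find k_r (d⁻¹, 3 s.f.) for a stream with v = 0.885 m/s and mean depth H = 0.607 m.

k_r ≈ 12.3 d⁻¹

k_r = 5.32 × 0.885^0.67 / 0.607^1.85 = 5.32 × 0.9214 / 0.3971 = 12.34 d⁻¹.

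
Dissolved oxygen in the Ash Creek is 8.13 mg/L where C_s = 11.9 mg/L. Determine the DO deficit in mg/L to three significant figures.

D = C_s − C = 11.9 − 8.13 = 3.77 mg/L.

D ≈ 3.77 mg/L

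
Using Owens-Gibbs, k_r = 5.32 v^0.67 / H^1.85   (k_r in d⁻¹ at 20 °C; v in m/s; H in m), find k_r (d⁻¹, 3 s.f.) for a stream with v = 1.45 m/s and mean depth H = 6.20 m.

k_r = 5.32 × 1.45^0.67 / 6.20^1.85 = 5.32 × 1.283 / 29.24 = 0.2334 d⁻¹.

k_r ≈ 0.233 d⁻¹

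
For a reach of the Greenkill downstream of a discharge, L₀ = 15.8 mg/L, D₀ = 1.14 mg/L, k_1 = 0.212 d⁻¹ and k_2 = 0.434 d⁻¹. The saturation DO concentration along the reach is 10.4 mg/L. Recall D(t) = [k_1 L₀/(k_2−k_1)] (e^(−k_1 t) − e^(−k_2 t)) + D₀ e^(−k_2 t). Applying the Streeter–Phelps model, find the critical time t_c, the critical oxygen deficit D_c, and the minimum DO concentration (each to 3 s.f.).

t_c ≈ 2.87 d; D_c ≈ 4.20 mg/L; min DO ≈ 6.20 mg/L

t_c = [1/(k_2−k_1)] ln[(k_2/k_1)(1 − D₀(k_2−k_1)/(k_1 L₀))]
= [1/(0.434−0.212)] ln[(0.434/0.212)(1 − 1.14×0.2220/(0.212×15.8))]
= (1/0.2220) ln[2.047 × 0.9244] = 4.505 × ln(1.892) = 4.505 × 0.6379 = 2.873 d.
D_c = (k_1/k_2) L₀ e^(−k_1 t_c) = (0.212/0.434) × 15.8 × e^(−0.212×2.873) = 0.4885 × 15.8 × 0.5438 = 4.197 mg/L.
Minimum DO = C_s − D_c = 10.4 − 4.197 = 6.203 mg/L.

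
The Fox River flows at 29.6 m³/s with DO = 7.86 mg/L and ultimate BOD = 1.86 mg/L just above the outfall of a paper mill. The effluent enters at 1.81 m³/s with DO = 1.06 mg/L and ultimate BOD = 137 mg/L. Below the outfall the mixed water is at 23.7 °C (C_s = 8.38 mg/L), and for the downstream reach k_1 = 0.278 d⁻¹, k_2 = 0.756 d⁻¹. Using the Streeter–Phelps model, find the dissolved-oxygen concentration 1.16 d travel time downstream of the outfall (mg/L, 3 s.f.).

Mixed DO = (29.6×7.86 + 1.81×1.06)/(29.6+1.81) = 234.6/31.41 = 7.468 mg/L.
Mixed L₀ = (29.6×1.86 + 1.81×137)/(31.41) = 303.0/31.41 = 9.647 mg/L.
Initial deficit D₀ = C_s − DO₀ = 8.38 − 7.468 = 0.9118 mg/L.
D(1.16) = [0.278×9.647/(0.756−0.278)](e^(−0.278×1.16) − e^(−0.756×1.16)) + 0.9118 e^(−0.756×1.16)
= 5.611 × (0.7244 − 0.4160) + 0.9118 × 0.4160 = 2.109 mg/L.
DO = 8.38 − 2.109 = 6.271 mg/L.

DO ≈ 6.27 mg/L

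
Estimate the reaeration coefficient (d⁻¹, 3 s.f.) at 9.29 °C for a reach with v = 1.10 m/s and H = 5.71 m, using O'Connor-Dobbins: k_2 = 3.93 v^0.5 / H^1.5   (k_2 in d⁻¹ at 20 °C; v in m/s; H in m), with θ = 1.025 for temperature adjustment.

k_2(20) = 3.93 × 1.10^0.5 / 5.71^1.5 = 3.93 × 1.049 / 13.64 = 0.3021 d⁻¹.
k_2(9.29) = 0.3021 × 1.025^(9.29−20) = 0.3021 × 0.7676 = 0.2319 d⁻¹.

k_2 ≈ 0.232 d⁻¹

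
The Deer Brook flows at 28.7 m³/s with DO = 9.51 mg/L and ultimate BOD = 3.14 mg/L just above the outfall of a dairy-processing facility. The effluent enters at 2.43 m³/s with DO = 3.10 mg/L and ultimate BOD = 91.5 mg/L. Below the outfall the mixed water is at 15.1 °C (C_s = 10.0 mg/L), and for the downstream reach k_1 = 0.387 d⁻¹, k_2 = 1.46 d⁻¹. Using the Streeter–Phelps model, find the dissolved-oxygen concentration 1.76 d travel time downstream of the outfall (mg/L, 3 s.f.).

Mixed DO = (28.7×9.51 + 2.43×3.10)/(28.7+2.43) = 280.5/31.13 = 9.010 mg/L.
Mixed L₀ = (28.7×3.14 + 2.43×91.5)/(31.13) = 312.5/31.13 = 10.04 mg/L.
Initial deficit D₀ = C_s − DO₀ = 10.0 − 9.010 = 0.9904 mg/L.
D(1.76) = [0.387×10.04/(1.46−0.387)](e^(−0.387×1.76) − e^(−1.46×1.76)) + 0.9904 e^(−1.46×1.76)
= 3.620 × (0.5060 − 0.07657) + 0.9904 × 0.07657 = 1.631 mg/L.
DO = 10.0 − 1.631 = 8.369 mg/L.

DO ≈ 8.37 mg/L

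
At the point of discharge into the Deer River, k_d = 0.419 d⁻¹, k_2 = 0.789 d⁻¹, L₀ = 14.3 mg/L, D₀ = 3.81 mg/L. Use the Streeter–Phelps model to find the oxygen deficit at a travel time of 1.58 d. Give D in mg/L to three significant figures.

k_d L₀/(k_2−k_d) = 0.419×14.3/(0.789−0.419) = 5.992/0.3700 = 16.19 mg/L.
e^(−k_d t) = e^(−0.419×1.580) = 0.5158; e^(−k_2 t) = e^(−0.789×1.580) = 0.2875.
D = 16.19 × (0.5158 − 0.2875) + 3.81 × 0.2875 = 3.698 + 1.095 = 4.793 mg/L.

D ≈ 4.79 mg/L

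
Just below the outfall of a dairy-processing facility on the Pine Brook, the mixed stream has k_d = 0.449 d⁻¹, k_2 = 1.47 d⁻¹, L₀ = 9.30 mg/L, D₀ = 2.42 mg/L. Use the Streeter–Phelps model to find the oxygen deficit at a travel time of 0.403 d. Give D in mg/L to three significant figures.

k_d L₀/(k_2−k_d) = 0.449×9.30/(1.47−0.449) = 4.176/1.021 = 4.090 mg/L.
e^(−k_d t) = e^(−0.449×0.4030) = 0.8345; e^(−k_2 t) = e^(−1.47×0.4030) = 0.5530.
D = 4.090 × (0.8345 − 0.5530) + 2.42 × 0.5530 = 1.151 + 1.338 = 2.489 mg/L.

D ≈ 2.49 mg/L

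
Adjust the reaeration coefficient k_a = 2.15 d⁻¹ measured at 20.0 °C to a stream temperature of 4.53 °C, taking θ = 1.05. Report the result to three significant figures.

k_a(T₂) = k_a(T₁) · θ^(T₂−T₁) = 2.15 × 1.05^(4.53−20.0)
= 2.15 × 1.05^-15.5 = 2.15 × 0.4701 = 1.011 d⁻¹.

k_a ≈ 1.01 d⁻¹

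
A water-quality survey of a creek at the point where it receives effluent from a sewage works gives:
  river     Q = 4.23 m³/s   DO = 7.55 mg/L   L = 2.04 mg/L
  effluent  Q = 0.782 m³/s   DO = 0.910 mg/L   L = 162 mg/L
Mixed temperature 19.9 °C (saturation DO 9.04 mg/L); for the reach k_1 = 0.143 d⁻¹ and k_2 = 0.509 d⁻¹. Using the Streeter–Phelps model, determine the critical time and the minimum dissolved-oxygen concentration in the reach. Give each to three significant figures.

t_c ≈ 2.72 d; minimum DO ≈ 3.90 mg/L

Mixed DO = (4.23×7.55 + 0.782×0.910)/(4.23+0.782) = 32.65/5.012 = 6.514 mg/L.
Mixed L₀ = (4.23×2.04 + 0.782×162)/(5.012) = 135.3/5.012 = 27.00 mg/L.
Initial deficit D₀ = C_s − DO₀ = 9.04 − 6.514 = 2.526 mg/L.
t_c = (1/0.3660) ln[(0.509/0.143)(1 − 2.526×0.3660/(0.143×27.00))] = 2.732 × ln(2.707) = 2.721 d.
D_c = (0.143/0.509) × 27.00 × e^(−0.143×2.721) = 0.2809 × 27.00 × 0.6777 = 5.140 mg/L.
Minimum DO = 9.04 − 5.140 = 3.900 mg/L.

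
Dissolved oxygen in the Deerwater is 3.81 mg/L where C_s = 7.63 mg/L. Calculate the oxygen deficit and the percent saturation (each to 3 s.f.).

D ≈ 3.82 mg/L; 49.9 % saturation

D = C_s − C = 7.63 − 3.81 = 3.82 mg/L.
% saturation = 3.81/7.63 × 100 = 49.9 %.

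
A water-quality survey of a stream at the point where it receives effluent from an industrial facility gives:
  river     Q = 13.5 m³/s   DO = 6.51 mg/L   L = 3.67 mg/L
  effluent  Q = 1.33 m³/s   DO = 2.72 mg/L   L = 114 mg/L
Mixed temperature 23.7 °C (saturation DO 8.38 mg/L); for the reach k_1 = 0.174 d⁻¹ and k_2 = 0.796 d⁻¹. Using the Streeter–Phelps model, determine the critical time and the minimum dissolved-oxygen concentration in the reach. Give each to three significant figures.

t_c ≈ 1.04 d; minimum DO ≈ 5.91 mg/L

Mixed DO = (13.5×6.51 + 1.33×2.72)/(13.5+1.33) = 91.50/14.83 = 6.170 mg/L.
Mixed L₀ = (13.5×3.67 + 1.33×114)/(14.83) = 201.2/14.83 = 13.56 mg/L.
Initial deficit D₀ = C_s − DO₀ = 8.38 − 6.170 = 2.210 mg/L.
t_c = (1/0.6220) ln[(0.796/0.174)(1 − 2.210×0.6220/(0.174×13.56))] = 1.608 × ln(1.911) = 1.041 d.
D_c = (0.174/0.796) × 13.56 × e^(−0.174×1.041) = 0.2186 × 13.56 × 0.8344 = 2.474 mg/L.
Minimum DO = 8.38 − 2.474 = 5.906 mg/L.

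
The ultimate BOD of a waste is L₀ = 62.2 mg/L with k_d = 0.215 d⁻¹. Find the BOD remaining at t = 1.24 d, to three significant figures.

L_t = L₀ e^(−k_d t) = 62.2 × e^(−0.215×1.24) = 62.2 × 0.7660 = 47.64 mg/L.

L ≈ 47.6 mg/L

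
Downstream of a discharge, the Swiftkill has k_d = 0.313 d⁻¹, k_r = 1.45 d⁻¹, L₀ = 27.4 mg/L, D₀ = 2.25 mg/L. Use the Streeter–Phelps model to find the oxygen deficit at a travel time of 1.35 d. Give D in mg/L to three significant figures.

k_d L₀/(k_r−k_d) = 0.313×27.4/(1.45−0.313) = 8.576/1.137 = 7.543 mg/L.
e^(−k_d t) = e^(−0.313×1.350) = 0.6554; e^(−k_r t) = e^(−1.45×1.350) = 0.1412.
D = 7.543 × (0.6554 − 0.1412) + 2.25 × 0.1412 = 3.878 + 0.3177 = 4.196 mg/L.

D ≈ 4.20 mg/L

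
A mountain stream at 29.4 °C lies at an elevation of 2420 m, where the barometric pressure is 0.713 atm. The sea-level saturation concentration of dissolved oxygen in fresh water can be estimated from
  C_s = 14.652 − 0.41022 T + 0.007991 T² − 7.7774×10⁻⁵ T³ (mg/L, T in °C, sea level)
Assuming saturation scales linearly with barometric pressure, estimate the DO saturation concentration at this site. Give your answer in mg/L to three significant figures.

At sea level: C_s = 14.652 − 0.41022×29.4 + 0.007991×29.4² − 7.7774×10⁻⁵×29.4³ = 7.522 mg/L.
Pressure correction: C_s' = 7.522 × 0.713 = 5.363 mg/L.

C_s ≈ 5.36 mg/L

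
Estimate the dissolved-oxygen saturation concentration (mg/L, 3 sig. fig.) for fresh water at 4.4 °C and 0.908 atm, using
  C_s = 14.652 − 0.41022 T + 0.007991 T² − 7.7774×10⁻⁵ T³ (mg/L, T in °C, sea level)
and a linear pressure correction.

At sea level: C_s = 14.652 − 0.41022×4.4 + 0.007991×4.4² − 7.7774×10⁻⁵×4.4³ = 13.00 mg/L.
Pressure correction: C_s' = 13.00 × 0.908 = 11.80 mg/L.

C_s ≈ 11.8 mg/L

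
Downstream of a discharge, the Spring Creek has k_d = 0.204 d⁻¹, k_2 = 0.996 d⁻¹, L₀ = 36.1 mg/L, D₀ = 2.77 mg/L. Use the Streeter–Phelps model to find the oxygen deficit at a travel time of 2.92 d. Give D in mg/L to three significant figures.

k_d L₀/(k_2−k_d) = 0.204×36.1/(0.996−0.204) = 7.364/0.7920 = 9.298 mg/L.
e^(−k_d t) = e^(−0.204×2.920) = 0.5512; e^(−k_2 t) = e^(−0.996×2.920) = 0.05457.
D = 9.298 × (0.5512 − 0.05457) + 2.77 × 0.05457 = 4.618 + 0.1512 = 4.769 mg/L.

D ≈ 4.77 mg/L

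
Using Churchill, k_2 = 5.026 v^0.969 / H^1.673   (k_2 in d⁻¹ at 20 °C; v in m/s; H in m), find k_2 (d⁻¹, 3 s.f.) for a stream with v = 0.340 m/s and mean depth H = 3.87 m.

k_2 ≈ 0.184 d⁻¹

k_2 = 5.026 × 0.340^0.969 / 3.87^1.673 = 5.026 × 0.3516 / 9.621 = 0.1836 d⁻¹.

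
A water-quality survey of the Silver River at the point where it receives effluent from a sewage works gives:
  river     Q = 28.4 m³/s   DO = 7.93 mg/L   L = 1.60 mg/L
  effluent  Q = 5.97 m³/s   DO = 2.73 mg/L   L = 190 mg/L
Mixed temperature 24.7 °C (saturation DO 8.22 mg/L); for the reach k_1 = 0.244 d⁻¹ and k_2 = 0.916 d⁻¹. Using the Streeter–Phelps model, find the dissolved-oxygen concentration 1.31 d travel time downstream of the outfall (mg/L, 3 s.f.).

DO ≈ 2.56 mg/L

Mixed DO = (28.4×7.93 + 5.97×2.73)/(28.4+5.97) = 241.5/34.37 = 7.027 mg/L.
Mixed L₀ = (28.4×1.60 + 5.97×190)/(34.37) = 1180/34.37 = 34.32 mg/L.
Initial deficit D₀ = C_s − DO₀ = 8.22 − 7.027 = 1.193 mg/L.
D(1.31) = [0.244×34.32/(0.916−0.244)](e^(−0.244×1.31) − e^(−0.916×1.31)) + 1.193 e^(−0.916×1.31)
= 12.46 × (0.7264 − 0.3012) + 1.193 × 0.3012 = 5.659 mg/L.
DO = 8.22 − 5.659 = 2.561 mg/L.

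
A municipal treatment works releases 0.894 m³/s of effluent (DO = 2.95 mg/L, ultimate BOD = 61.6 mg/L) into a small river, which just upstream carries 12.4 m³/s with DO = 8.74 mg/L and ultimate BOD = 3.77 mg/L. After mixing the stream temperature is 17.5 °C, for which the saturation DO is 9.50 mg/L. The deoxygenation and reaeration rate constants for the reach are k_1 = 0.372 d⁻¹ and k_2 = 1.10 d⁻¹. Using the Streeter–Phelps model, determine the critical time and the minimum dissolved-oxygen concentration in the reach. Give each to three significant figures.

t_c ≈ 1.01 d; minimum DO ≈ 7.72 mg/L

Mixed DO = (12.4×8.74 + 0.894×2.95)/(12.4+0.894) = 111.0/13.29 = 8.351 mg/L.
Mixed L₀ = (12.4×3.77 + 0.894×61.6)/(13.29) = 101.8/13.29 = 7.659 mg/L.
Initial deficit D₀ = C_s − DO₀ = 9.50 − 8.351 = 1.149 mg/L.
t_c = (1/0.7280) ln[(1.10/0.372)(1 − 1.149×0.7280/(0.372×7.659))] = 1.374 × ln(2.089) = 1.012 d.
D_c = (0.372/1.10) × 7.659 × e^(−0.372×1.012) = 0.3382 × 7.659 × 0.6864 = 1.778 mg/L.
Minimum DO = 9.50 − 1.778 = 7.722 mg/L.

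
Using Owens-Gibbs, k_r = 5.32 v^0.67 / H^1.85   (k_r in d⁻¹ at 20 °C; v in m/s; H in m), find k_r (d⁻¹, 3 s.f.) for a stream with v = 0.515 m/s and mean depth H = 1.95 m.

k_r ≈ 0.991 d⁻¹

k_r = 5.32 × 0.515^0.67 / 1.95^1.85 = 5.32 × 0.6411 / 3.440 = 0.9914 d⁻¹.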